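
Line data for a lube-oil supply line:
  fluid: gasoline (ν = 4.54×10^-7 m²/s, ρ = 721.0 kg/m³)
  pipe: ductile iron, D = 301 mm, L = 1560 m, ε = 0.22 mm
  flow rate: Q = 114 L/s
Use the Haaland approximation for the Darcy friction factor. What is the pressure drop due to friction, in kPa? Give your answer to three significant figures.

V = 4Q/(πD²) = 4·0.114/(π·0.301²) = 1.602 m/s
Re = VD/ν = 1.602·0.301/4.54×10^-7 = 1.06×10^6 → turbulent
ε/D = 0.22/301 = 7.31×10^-4
Haaland: f = 0.01857
h_f = f(L/D)V²/(2g) = 0.01857·(1560/0.301)·1.602²/(2·9.81) = 12.59 m
Δp = ρg·h_f = 721.0·9.81·12.59 = 89.05 kPa

Δp ≈ 89.1 kPa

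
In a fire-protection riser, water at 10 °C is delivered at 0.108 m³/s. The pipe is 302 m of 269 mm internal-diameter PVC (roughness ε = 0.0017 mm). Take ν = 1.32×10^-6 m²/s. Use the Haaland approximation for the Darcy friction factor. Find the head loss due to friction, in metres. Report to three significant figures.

V = 4Q/(πD²) = 4·0.108/(π·0.269²) = 1.900 m/s
Re = VD/ν = 1.900·0.269/1.32×10^-6 = 3.87×10^5 → turbulent
ε/D = 0.0017/269 = 6.32×10^-6
Haaland: f = 0.01374
h_f = f(L/D)V²/(2g) = 0.01374·(302/0.269)·1.900²/(2·9.81) = 2.839 m

h_f ≈ 2.84 m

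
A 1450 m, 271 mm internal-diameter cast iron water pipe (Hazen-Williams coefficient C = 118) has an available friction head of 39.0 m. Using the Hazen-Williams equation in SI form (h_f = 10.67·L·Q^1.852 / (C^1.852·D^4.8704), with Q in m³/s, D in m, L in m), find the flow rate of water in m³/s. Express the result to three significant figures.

Rearranging: Q = [h_f·C^1.852·D^4.8704 / (10.67·L)]^(1/1.852)
Q = [39.0·118^1.852·0.271^4.8704 / (10.67·1450)]^0.540 = 0.1505 m³/s

Q ≈ 0.151 m³/s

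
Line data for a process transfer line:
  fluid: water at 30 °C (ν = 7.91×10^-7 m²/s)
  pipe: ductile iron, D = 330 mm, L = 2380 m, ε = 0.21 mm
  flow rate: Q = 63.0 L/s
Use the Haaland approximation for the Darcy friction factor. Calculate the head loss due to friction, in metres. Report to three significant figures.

V = 4Q/(πD²) = 4·0.0630/(π·0.330²) = 0.7366 m/s
Re = VD/ν = 0.7366·0.330/7.91×10^-7 = 3.07×10^5 → turbulent
ε/D = 0.21/330 = 6.36×10^-4
Haaland: f = 0.01880
h_f = f(L/D)V²/(2g) = 0.01880·(2380/0.330)·0.7366²/(2·9.81) = 3.749 m

h_f ≈ 3.75 m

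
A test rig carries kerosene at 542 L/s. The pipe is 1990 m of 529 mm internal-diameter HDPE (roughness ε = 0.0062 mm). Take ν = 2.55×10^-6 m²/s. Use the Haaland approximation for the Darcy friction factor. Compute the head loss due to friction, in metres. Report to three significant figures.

h_f ≈ 15.3 m

V = 4Q/(πD²) = 4·0.542/(π·0.529²) = 2.466 m/s
Re = VD/ν = 2.466·0.529/2.55×10^-6 = 5.12×10^5 → turbulent
ε/D = 0.0062/529 = 1.17×10^-5
Haaland: f = 0.01315
h_f = f(L/D)V²/(2g) = 0.01315·(1990/0.529)·2.466²/(2·9.81) = 15.33 m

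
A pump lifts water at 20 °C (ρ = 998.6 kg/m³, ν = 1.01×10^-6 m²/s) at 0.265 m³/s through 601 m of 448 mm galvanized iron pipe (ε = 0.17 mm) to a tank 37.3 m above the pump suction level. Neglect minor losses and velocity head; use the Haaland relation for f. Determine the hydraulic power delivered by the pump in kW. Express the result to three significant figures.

V = 4Q/(πD²) = 1.681 m/s; Re = 7.46×10^5; ε/D = 3.79×10^-4; f = 0.01645
h_f = f(L/D)V²/2g = 3.179 m
Total head H = z + h_f = 37.3 + 3.179 = 40.48 m
P_hyd = ρgQH = 998.6·9.81·0.265·40.48 = 105.1 kW

P_hyd ≈ 105 kW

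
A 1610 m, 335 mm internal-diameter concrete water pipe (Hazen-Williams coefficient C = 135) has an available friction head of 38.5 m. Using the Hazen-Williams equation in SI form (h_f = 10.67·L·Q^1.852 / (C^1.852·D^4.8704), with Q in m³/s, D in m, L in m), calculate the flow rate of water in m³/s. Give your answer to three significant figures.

Q ≈ 0.282 m³/s

Rearranging: Q = [h_f·C^1.852·D^4.8704 / (10.67·L)]^(1/1.852)
Q = [38.5·135^1.852·0.335^4.8704 / (10.67·1610)]^0.540 = 0.2823 m³/s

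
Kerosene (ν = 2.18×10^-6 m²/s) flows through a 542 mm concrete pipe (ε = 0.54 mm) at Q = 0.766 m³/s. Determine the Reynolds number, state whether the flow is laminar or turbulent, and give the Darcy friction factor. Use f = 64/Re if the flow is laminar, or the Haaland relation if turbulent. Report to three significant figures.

Re ≈ 8.25×10^5; turbulent; f ≈ 0.0200

V = 4Q/(πD²) = 3.320 m/s
Re = VD/ν = 3.320·0.542/2.18×10^-6 = 8.25×10^5
Re > 4000 → turbulent; ε/D = 9.96×10^-4
Haaland: f = 0.01998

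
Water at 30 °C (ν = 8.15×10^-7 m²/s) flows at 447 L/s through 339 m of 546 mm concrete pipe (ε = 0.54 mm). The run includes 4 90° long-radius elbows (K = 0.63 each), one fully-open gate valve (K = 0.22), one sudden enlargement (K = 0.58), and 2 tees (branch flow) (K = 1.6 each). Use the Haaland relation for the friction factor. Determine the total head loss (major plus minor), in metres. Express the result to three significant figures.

H_L ≈ 3.50 m

V = 4Q/(πD²) = 1.909 m/s; V²/2g = 0.1858 m
Re = 1.28×10^6, ε/D = 9.89×10^-4 → f = 0.01983 (Haaland)
Major: h_f = f(L/D)·V²/2g = 0.01983·620.9·0.1858 = 2.287 m
Minor: ΣK = 6.52; h_m = ΣK·V²/2g = 1.211 m
Total H_L = 2.287 + 1.211 = 3.499 m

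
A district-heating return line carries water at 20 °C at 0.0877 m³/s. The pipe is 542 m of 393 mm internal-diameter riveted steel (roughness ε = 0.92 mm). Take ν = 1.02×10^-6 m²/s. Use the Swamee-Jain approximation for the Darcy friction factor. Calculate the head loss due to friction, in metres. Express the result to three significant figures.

h_f ≈ 0.925 m

V = 4Q/(πD²) = 4·0.0877/(π·0.393²) = 0.7230 m/s
Re = VD/ν = 0.7230·0.393/1.02×10^-6 = 2.79×10^5 → turbulent
ε/D = 0.92/393 = 0.00234
Swamee-Jain: f = 0.02517
h_f = f(L/D)V²/(2g) = 0.02517·(542/0.393)·0.7230²/(2·9.81) = 0.9246 m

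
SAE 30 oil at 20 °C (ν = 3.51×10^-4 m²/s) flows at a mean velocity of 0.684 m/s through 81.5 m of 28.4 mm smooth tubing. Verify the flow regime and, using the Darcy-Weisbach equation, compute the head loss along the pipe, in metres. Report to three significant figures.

Re = VD/ν = 0.684·0.02840/3.51×10^-4 = 55.3 → laminar (Re < 2300)
f = 64/Re = 1.156
h_f = f(L/D)V²/(2g) = 1.156·(81.5/0.02840)·0.684²/(2·9.81) = 79.13 m

h_f ≈ 79.1 m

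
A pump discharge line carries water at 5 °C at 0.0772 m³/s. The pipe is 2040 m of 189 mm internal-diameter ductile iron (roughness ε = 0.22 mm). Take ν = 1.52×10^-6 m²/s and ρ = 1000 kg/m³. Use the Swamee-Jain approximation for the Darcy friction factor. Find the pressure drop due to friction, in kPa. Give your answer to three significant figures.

V = 4Q/(πD²) = 4·0.0772/(π·0.189²) = 2.752 m/s
Re = VD/ν = 2.752·0.189/1.52×10^-6 = 3.42×10^5 → turbulent
ε/D = 0.22/189 = 0.00116
Swamee-Jain: f = 0.02129
h_f = f(L/D)V²/(2g) = 0.02129·(2040/0.189)·2.752²/(2·9.81) = 88.70 m
Δp = ρg·h_f = 1000·9.81·88.70 = 870.2 kPa

Δp ≈ 870 kPa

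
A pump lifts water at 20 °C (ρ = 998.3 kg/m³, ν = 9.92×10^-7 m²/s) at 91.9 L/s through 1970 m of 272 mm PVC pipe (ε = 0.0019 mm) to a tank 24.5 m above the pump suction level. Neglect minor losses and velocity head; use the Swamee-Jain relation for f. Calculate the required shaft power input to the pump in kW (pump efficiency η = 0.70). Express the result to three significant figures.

V = 4Q/(πD²) = 1.582 m/s; Re = 4.34×10^5; ε/D = 6.99×10^-6; f = 0.01353
h_f = f(L/D)V²/2g = 12.50 m
Total head H = z + h_f = 24.5 + 12.50 = 37.00 m
P_hyd = ρgQH = 998.3·9.81·0.0919·37.00 = 33.30 kW
P_shaft = P_hyd/η = 33.30/0.70 = 47.57 kW

P_shaft ≈ 47.6 kW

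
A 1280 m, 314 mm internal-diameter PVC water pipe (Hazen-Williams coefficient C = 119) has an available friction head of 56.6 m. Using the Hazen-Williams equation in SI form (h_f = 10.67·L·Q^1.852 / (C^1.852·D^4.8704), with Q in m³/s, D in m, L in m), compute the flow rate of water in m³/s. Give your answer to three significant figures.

Rearranging: Q = [h_f·C^1.852·D^4.8704 / (10.67·L)]^(1/1.852)
Q = [56.6·119^1.852·0.314^4.8704 / (10.67·1280)]^0.540 = 0.2925 m³/s

Q ≈ 0.292 m³/s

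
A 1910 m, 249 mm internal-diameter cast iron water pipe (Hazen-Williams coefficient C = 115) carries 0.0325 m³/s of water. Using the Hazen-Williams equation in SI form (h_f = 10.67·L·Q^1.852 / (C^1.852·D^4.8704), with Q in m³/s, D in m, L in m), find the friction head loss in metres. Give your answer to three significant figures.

h_f = 10.67·1910·0.0325^1.852 / (115^1.852·0.249^4.8704) = 4.759 m

h_f ≈ 4.76 m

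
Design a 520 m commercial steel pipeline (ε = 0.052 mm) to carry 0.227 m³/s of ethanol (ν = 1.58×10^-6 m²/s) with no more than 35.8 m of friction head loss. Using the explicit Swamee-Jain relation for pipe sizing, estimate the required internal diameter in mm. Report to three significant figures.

D ≈ 251 mm

Swamee-Jain (Type III): D = 0.66·[ε^1.25·(LQ²/(gh_f))^4.75 + ν·Q^9.4·(L/(gh_f))^5.2]^0.04
LQ²/(gh_f) = 0.07630; L/(gh_f) = 1.481
Term 1 = ε^1.25·(…)^4.75 = 2.17×10^-11; Term 2 = ν·Q^9.4·(…)^5.2 = 1.08×10^-11
D = 0.66·(2.17×10^-11 + 1.08×10^-11)^0.04 = 0.2512 m = 251 mm
Check: V = 4.58 m/s, Re = 7.28×10^5, f = 0.01514, h_f = 33.5 m ≈ 35.8 m ✓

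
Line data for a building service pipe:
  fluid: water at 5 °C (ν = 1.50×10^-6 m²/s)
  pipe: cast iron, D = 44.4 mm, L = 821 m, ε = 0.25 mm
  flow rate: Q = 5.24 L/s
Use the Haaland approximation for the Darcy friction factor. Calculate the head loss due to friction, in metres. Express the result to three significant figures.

V = 4Q/(πD²) = 4·0.00524/(π·0.0444²) = 3.384 m/s
Re = VD/ν = 3.384·0.0444/1.50×10^-6 = 1.00×10^5 → turbulent
ε/D = 0.25/44.4 = 0.00563
Haaland: f = 0.03234
h_f = f(L/D)V²/(2g) = 0.03234·(821/0.0444)·3.384²/(2·9.81) = 349.1 m

h_f ≈ 349 m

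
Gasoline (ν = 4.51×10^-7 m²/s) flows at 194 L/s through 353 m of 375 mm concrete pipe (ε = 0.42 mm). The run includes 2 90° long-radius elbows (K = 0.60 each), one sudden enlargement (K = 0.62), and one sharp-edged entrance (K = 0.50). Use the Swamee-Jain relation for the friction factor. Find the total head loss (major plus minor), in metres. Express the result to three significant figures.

V = 4Q/(πD²) = 1.757 m/s; V²/2g = 0.1573 m
Re = 1.46×10^6, ε/D = 0.00112 → f = 0.02045 (Swamee-Jain)
Major: h_f = f(L/D)·V²/2g = 0.02045·941.3·0.1573 = 3.027 m
Minor: ΣK = 2.32; h_m = ΣK·V²/2g = 0.3648 m
Total H_L = 3.027 + 0.3648 = 3.392 m

H_L ≈ 3.39 m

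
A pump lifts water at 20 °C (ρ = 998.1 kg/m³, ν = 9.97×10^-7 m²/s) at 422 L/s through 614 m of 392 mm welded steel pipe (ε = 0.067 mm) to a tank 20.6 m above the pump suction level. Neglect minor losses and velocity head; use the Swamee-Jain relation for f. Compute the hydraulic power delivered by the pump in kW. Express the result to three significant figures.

V = 4Q/(πD²) = 3.497 m/s; Re = 1.37×10^6; ε/D = 1.71×10^-4; f = 0.01418
h_f = f(L/D)V²/2g = 13.84 m
Total head H = z + h_f = 20.6 + 13.84 = 34.44 m
P_hyd = ρgQH = 998.1·9.81·0.422·34.44 = 142.3 kW

P_hyd ≈ 142 kW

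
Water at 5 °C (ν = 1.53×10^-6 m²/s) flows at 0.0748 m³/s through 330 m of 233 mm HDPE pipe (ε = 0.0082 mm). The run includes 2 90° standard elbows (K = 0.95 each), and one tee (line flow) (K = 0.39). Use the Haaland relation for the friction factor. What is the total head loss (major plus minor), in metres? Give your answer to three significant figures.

H_L ≈ 3.68 m

V = 4Q/(πD²) = 1.754 m/s; V²/2g = 0.1569 m
Re = 2.67×10^5, ε/D = 3.52×10^-5 → f = 0.01494 (Haaland)
Major: h_f = f(L/D)·V²/2g = 0.01494·1416·0.1569 = 3.319 m
Minor: ΣK = 2.29; h_m = ΣK·V²/2g = 0.3592 m
Total H_L = 3.319 + 0.3592 = 3.678 m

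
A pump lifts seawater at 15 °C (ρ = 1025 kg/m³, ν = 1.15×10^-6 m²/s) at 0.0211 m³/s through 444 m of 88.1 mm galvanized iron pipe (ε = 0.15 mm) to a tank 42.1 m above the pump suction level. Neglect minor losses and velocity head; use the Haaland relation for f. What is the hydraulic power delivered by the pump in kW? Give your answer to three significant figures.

P_hyd ≈ 24.1 kW

V = 4Q/(πD²) = 3.461 m/s; Re = 2.65×10^5; ε/D = 0.00170; f = 0.02316
h_f = f(L/D)V²/2g = 71.28 m
Total head H = z + h_f = 42.1 + 71.28 = 113.4 m
P_hyd = ρgQH = 1025·9.81·0.0211·113.4 = 24.05 kW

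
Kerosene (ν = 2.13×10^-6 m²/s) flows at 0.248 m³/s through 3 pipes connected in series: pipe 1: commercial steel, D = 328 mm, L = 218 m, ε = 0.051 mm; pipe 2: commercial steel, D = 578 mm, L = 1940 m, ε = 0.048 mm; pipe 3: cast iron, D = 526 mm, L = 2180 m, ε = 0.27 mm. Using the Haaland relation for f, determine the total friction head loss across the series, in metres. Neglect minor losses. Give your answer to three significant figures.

Pipe 1: V = 2.935 m/s, Re = 4.52×10^5, ε/D = 1.55×10^-4, f = 0.01500, h_1 = f(L/D)V²/2g = 4.378 m
Pipe 2: V = 0.9452 m/s, Re = 2.56×10^5, ε/D = 8.30×10^-5, f = 0.01544, h_2 = f(L/D)V²/2g = 2.360 m
Pipe 3: V = 1.141 m/s, Re = 2.82×10^5, ε/D = 5.13×10^-4, f = 0.01823, h_3 = f(L/D)V²/2g = 5.014 m
Series → Q common, losses add: H = Σh = 11.75 m

H ≈ 11.8 m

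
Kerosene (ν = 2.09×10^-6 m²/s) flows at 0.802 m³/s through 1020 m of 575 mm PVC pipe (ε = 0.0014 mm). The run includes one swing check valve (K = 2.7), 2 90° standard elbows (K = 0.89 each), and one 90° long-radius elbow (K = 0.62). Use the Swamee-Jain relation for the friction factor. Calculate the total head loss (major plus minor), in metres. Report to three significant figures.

V = 4Q/(πD²) = 3.089 m/s; V²/2g = 0.4862 m
Re = 8.50×10^5, ε/D = 2.43×10^-6 → f = 0.01199 (Swamee-Jain)
Major: h_f = f(L/D)·V²/2g = 0.01199·1774·0.4862 = 10.34 m
Minor: ΣK = 5.10; h_m = ΣK·V²/2g = 2.480 m
Total H_L = 10.34 + 2.480 = 12.82 m

H_L ≈ 12.8 m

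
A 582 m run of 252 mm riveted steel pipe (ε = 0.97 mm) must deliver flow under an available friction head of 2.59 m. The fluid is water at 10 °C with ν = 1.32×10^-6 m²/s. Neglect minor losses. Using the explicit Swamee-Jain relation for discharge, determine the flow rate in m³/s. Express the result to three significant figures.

Swamee-Jain (Type II): Q = -0.965·√(gD⁵h_f/L)·ln[ε/(3.7D) + √(3.17ν²L/(gD³h_f))]
√(gD⁵h_f/L) = √(9.81·0.252⁵·2.59/582) = 0.006661
ε/(3.7D) = 0.00104; √(3.17ν²L/(gD³h_f)) = 8.89×10^-5
Q = -0.965·0.006661·ln(0.001129) = 0.04362 m³/s
Check: V = 0.875 m/s, Re = 1.67×10^5, f = 0.02897, h_f = 2.61 m ≈ 2.59 m ✓

Q ≈ 0.0436 m³/s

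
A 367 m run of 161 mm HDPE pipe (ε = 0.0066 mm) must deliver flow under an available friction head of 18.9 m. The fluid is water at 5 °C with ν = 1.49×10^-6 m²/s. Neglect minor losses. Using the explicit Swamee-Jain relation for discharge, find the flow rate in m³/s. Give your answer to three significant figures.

Swamee-Jain (Type II): Q = -0.965·√(gD⁵h_f/L)·ln[ε/(3.7D) + √(3.17ν²L/(gD³h_f))]
√(gD⁵h_f/L) = √(9.81·0.161⁵·18.9/367) = 0.007393
ε/(3.7D) = 1.11×10^-5; √(3.17ν²L/(gD³h_f)) = 5.78×10^-5
Q = -0.965·0.007393·ln(6.886×10^-5) = 0.06837 m³/s
Check: V = 3.36 m/s, Re = 3.63×10^5, f = 0.01439, h_f = 18.9 m ≈ 18.9 m ✓

Q ≈ 0.0684 m³/s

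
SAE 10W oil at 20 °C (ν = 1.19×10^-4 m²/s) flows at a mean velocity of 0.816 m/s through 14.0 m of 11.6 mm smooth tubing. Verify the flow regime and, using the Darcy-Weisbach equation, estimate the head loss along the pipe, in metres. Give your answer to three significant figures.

h_f ≈ 33.0 m

Re = VD/ν = 0.816·0.01160/1.19×10^-4 = 79.5 → laminar (Re < 2300)
f = 64/Re = 0.8046
h_f = f(L/D)V²/(2g) = 0.8046·(14.0/0.01160)·0.816²/(2·9.81) = 32.96 m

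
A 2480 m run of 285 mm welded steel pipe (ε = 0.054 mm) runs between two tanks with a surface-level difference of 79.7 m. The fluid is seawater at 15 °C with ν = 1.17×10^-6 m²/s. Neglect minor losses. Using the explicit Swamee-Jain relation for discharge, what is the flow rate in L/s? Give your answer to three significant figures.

Swamee-Jain (Type II): Q = -0.965·√(gD⁵h_f/L)·ln[ε/(3.7D) + √(3.17ν²L/(gD³h_f))]
√(gD⁵h_f/L) = √(9.81·0.285⁵·79.7/2480) = 0.02435
ε/(3.7D) = 5.12×10^-5; √(3.17ν²L/(gD³h_f)) = 2.44×10^-5
Q = -0.965·0.02435·ln(7.559×10^-5) = 0.2230 m³/s
Check: V = 3.50 m/s, Re = 8.51×10^5, f = 0.01480, h_f = 80.2 m ≈ 79.7 m ✓

Q ≈ 223 L/s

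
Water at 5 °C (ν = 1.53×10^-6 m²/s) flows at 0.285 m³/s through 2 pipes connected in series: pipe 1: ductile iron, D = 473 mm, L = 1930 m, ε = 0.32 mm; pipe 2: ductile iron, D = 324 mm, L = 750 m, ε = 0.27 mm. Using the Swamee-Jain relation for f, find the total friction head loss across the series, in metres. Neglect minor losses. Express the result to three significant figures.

Pipe 1: V = 1.622 m/s, Re = 5.01×10^5, ε/D = 6.77×10^-4, f = 0.01880, h_1 = f(L/D)V²/2g = 10.28 m
Pipe 2: V = 3.457 m/s, Re = 7.32×10^5, ε/D = 8.33×10^-4, f = 0.01937, h_2 = f(L/D)V²/2g = 27.31 m
Series → Q common, losses add: H = Σh = 37.59 m

H ≈ 37.6 m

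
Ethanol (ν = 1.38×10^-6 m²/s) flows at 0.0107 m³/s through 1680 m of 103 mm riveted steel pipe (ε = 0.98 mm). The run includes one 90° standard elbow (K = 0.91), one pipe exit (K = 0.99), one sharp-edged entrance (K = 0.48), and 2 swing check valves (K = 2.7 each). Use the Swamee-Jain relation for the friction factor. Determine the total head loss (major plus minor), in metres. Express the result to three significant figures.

H_L ≈ 53.0 m

V = 4Q/(πD²) = 1.284 m/s; V²/2g = 0.08405 m
Re = 9.58×10^4, ε/D = 0.00951 → f = 0.03817 (Swamee-Jain)
Major: h_f = f(L/D)·V²/2g = 0.03817·16311·0.08405 = 52.33 m
Minor: ΣK = 7.78; h_m = ΣK·V²/2g = 0.6539 m
Total H_L = 52.33 + 0.6539 = 52.99 m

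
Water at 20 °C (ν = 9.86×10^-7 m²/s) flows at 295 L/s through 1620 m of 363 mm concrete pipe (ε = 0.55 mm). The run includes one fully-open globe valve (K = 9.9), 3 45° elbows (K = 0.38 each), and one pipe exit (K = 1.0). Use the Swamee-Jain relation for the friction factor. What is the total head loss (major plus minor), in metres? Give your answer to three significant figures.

V = 4Q/(πD²) = 2.850 m/s; V²/2g = 0.4141 m
Re = 1.05×10^6, ε/D = 0.00152 → f = 0.02208 (Swamee-Jain)
Major: h_f = f(L/D)·V²/2g = 0.02208·4463·0.4141 = 40.80 m
Minor: ΣK = 12.0; h_m = ΣK·V²/2g = 4.986 m
Total H_L = 40.80 + 4.986 = 45.79 m

H_L ≈ 45.8 m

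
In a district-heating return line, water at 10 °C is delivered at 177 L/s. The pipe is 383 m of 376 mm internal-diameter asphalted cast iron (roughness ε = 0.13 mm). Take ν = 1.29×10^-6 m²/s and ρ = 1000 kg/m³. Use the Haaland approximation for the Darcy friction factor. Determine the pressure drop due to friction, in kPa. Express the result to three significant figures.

V = 4Q/(πD²) = 4·0.177/(π·0.376²) = 1.594 m/s
Re = VD/ν = 1.594·0.376/1.29×10^-6 = 4.65×10^5 → turbulent
ε/D = 0.13/376 = 3.46×10^-4
Haaland: f = 0.01658
h_f = f(L/D)V²/(2g) = 0.01658·(383/0.376)·1.594²/(2·9.81) = 2.188 m
Δp = ρg·h_f = 1000·9.81·2.188 = 21.46 kPa

Δp ≈ 21.5 kPa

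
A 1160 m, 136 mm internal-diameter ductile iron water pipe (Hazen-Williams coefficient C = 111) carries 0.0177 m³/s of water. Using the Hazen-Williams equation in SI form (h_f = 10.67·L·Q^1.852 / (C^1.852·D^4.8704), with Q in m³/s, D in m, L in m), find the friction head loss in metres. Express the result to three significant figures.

h_f ≈ 19.1 m

h_f = 10.67·1160·0.0177^1.852 / (111^1.852·0.136^4.8704) = 19.05 m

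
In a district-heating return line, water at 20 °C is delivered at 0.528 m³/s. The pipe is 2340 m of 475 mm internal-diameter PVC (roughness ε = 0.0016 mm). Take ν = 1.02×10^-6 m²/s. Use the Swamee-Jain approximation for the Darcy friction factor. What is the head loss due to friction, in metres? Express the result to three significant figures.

V = 4Q/(πD²) = 4·0.528/(π·0.475²) = 2.980 m/s
Re = VD/ν = 2.980·0.475/1.02×10^-6 = 1.39×10^6 → turbulent
ε/D = 0.0016/475 = 3.37×10^-6
Swamee-Jain: f = 0.01110
h_f = f(L/D)V²/(2g) = 0.01110·(2340/0.475)·2.980²/(2·9.81) = 24.74 m

h_f ≈ 24.7 m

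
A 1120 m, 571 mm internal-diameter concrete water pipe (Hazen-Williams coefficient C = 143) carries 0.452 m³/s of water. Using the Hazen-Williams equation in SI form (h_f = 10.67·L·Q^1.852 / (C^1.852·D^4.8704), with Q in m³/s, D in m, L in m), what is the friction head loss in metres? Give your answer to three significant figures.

h_f ≈ 4.29 m

h_f = 10.67·1120·0.452^1.852 / (143^1.852·0.571^4.8704) = 4.288 m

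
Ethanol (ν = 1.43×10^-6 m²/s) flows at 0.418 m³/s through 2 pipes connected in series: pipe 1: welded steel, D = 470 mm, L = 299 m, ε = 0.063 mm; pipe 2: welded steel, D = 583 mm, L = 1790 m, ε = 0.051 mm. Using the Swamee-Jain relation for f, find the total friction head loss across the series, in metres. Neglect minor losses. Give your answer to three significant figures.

H ≈ 8.02 m

Pipe 1: V = 2.409 m/s, Re = 7.92×10^5, ε/D = 1.34×10^-4, f = 0.01423, h_1 = f(L/D)V²/2g = 2.679 m
Pipe 2: V = 1.566 m/s, Re = 6.38×10^5, ε/D = 8.75×10^-5, f = 0.01392, h_2 = f(L/D)V²/2g = 5.342 m
Series → Q common, losses add: H = Σh = 8.021 m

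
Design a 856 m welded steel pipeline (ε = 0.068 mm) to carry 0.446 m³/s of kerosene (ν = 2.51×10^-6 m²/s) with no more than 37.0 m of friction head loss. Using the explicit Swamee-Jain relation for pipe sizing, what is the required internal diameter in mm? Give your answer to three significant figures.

D ≈ 361 mm

Swamee-Jain (Type III): D = 0.66·[ε^1.25·(LQ²/(gh_f))^4.75 + ν·Q^9.4·(L/(gh_f))^5.2]^0.04
LQ²/(gh_f) = 0.4691; L/(gh_f) = 2.358
Term 1 = ε^1.25·(…)^4.75 = 1.70×10^-7; Term 2 = ν·Q^9.4·(…)^5.2 = 1.10×10^-7
D = 0.66·(1.70×10^-7 + 1.10×10^-7)^0.04 = 0.3609 m = 361 mm
Check: V = 4.36 m/s, Re = 6.27×10^5, f = 0.01511, h_f = 34.7 m ≈ 37.0 m ✓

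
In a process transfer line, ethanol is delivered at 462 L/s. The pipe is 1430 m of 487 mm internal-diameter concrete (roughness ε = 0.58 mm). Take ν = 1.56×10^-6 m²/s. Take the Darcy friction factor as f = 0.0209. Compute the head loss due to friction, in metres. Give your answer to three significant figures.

V = 4Q/(πD²) = 4·0.462/(π·0.487²) = 2.480 m/s
h_f = f(L/D)V²/(2g) = 0.02090·(1430/0.487)·2.480²/(2·9.81) = 19.24 m

h_f ≈ 19.2 m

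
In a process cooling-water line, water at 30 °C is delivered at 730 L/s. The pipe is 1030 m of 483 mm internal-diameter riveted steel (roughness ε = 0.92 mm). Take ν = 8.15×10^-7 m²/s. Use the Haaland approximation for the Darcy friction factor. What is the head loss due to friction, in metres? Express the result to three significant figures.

h_f ≈ 40.1 m

V = 4Q/(πD²) = 4·0.730/(π·0.483²) = 3.984 m/s
Re = VD/ν = 3.984·0.483/8.15×10^-7 = 2.36×10^6 → turbulent
ε/D = 0.92/483 = 0.00190
Haaland: f = 0.02324
h_f = f(L/D)V²/(2g) = 0.02324·(1030/0.483)·3.984²/(2·9.81) = 40.09 m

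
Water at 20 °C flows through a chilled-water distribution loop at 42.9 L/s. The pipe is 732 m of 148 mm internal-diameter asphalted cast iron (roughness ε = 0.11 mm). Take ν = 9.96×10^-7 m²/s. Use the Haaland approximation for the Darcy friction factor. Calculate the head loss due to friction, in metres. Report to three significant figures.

V = 4Q/(πD²) = 4·0.0429/(π·0.148²) = 2.494 m/s
Re = VD/ν = 2.494·0.148/9.96×10^-7 = 3.71×10^5 → turbulent
ε/D = 0.11/148 = 7.43×10^-4
Haaland: f = 0.01918
h_f = f(L/D)V²/(2g) = 0.01918·(732/0.148)·2.494²/(2·9.81) = 30.07 m

h_f ≈ 30.1 m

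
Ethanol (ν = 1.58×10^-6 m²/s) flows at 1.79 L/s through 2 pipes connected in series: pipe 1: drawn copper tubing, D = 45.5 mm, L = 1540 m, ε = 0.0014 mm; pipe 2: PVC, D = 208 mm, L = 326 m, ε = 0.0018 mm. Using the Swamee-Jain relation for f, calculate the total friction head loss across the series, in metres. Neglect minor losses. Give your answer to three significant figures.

H ≈ 48.4 m

Pipe 1: V = 1.101 m/s, Re = 3.17×10^4, ε/D = 3.08×10^-5, f = 0.02317, h_1 = f(L/D)V²/2g = 48.43 m
Pipe 2: V = 0.05268 m/s, Re = 6930, ε/D = 8.65×10^-6, f = 0.03436, h_2 = f(L/D)V²/2g = 0.007616 m
Series → Q common, losses add: H = Σh = 48.44 m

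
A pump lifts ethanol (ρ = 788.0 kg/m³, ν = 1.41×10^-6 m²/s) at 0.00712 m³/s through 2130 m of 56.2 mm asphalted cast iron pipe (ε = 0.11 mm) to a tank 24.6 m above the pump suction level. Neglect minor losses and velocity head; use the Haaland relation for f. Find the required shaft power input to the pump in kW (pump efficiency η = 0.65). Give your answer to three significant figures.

P_shaft ≈ 35.3 kW

V = 4Q/(πD²) = 2.870 m/s; Re = 1.14×10^5; ε/D = 0.00196; f = 0.02468
h_f = f(L/D)V²/2g = 392.8 m
Total head H = z + h_f = 24.6 + 392.8 = 417.4 m
P_hyd = ρgQH = 788.0·9.81·0.00712·417.4 = 22.97 kW
P_shaft = P_hyd/η = 22.97/0.65 = 35.34 kW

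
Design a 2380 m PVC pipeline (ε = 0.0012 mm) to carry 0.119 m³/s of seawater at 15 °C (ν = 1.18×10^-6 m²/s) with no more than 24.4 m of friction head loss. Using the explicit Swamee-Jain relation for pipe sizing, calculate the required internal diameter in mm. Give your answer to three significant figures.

D ≈ 277 mm

Swamee-Jain (Type III): D = 0.66·[ε^1.25·(LQ²/(gh_f))^4.75 + ν·Q^9.4·(L/(gh_f))^5.2]^0.04
LQ²/(gh_f) = 0.1408; L/(gh_f) = 9.943
Term 1 = ε^1.25·(…)^4.75 = 3.59×10^-12; Term 2 = ν·Q^9.4·(…)^5.2 = 3.71×10^-10
D = 0.66·(3.59×10^-12 + 3.71×10^-10)^0.04 = 0.2770 m = 277 mm
Check: V = 1.97 m/s, Re = 4.64×10^5, f = 0.01334, h_f = 22.8 m ≈ 24.4 m ✓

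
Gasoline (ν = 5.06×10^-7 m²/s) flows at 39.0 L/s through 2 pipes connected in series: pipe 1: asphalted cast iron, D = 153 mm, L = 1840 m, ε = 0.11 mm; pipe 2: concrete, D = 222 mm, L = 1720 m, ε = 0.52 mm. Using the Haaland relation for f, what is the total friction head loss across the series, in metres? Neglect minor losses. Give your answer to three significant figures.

H ≈ 61.5 m

Pipe 1: V = 2.121 m/s, Re = 6.41×10^5, ε/D = 7.19×10^-4, f = 0.01870, h_1 = f(L/D)V²/2g = 51.59 m
Pipe 2: V = 1.008 m/s, Re = 4.42×10^5, ε/D = 0.00234, f = 0.02481, h_2 = f(L/D)V²/2g = 9.946 m
Series → Q common, losses add: H = Σh = 61.53 m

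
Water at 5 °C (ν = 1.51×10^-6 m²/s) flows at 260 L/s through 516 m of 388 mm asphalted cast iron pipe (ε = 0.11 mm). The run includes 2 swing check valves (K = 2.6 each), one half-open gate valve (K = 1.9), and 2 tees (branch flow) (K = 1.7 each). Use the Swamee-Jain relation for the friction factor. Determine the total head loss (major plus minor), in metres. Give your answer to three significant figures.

H_L ≈ 7.87 m

V = 4Q/(πD²) = 2.199 m/s; V²/2g = 0.2465 m
Re = 5.65×10^5, ε/D = 2.84×10^-4 → f = 0.01610 (Swamee-Jain)
Major: h_f = f(L/D)·V²/2g = 0.01610·1330·0.2465 = 5.279 m
Minor: ΣK = 10.5; h_m = ΣK·V²/2g = 2.588 m
Total H_L = 5.279 + 2.588 = 7.866 m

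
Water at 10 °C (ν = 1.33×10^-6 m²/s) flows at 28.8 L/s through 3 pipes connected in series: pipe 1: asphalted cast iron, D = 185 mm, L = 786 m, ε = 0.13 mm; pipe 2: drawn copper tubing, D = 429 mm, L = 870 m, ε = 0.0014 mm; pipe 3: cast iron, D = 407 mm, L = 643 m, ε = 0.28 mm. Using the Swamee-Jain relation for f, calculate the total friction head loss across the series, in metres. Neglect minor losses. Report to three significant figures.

Pipe 1: V = 1.071 m/s, Re = 1.49×10^5, ε/D = 7.03×10^-4, f = 0.02042, h_1 = f(L/D)V²/2g = 5.075 m
Pipe 2: V = 0.1992 m/s, Re = 6.43×10^4, ε/D = 3.26×10^-6, f = 0.01965, h_2 = f(L/D)V²/2g = 0.08063 m
Pipe 3: V = 0.2214 m/s, Re = 6.77×10^4, ε/D = 6.88×10^-4, f = 0.02224, h_3 = f(L/D)V²/2g = 0.08775 m
Series → Q common, losses add: H = Σh = 5.243 m

H ≈ 5.24 m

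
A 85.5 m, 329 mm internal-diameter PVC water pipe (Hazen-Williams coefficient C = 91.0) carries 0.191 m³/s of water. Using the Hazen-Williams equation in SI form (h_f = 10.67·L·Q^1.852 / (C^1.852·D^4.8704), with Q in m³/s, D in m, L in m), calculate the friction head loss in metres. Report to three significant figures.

h_f ≈ 2.25 m

h_f = 10.67·85.5·0.191^1.852 / (91.0^1.852·0.329^4.8704) = 2.249 m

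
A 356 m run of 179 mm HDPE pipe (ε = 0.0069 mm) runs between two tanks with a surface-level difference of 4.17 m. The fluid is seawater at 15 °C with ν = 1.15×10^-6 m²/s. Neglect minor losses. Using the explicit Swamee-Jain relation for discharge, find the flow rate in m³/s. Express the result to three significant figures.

Swamee-Jain (Type II): Q = -0.965·√(gD⁵h_f/L)·ln[ε/(3.7D) + √(3.17ν²L/(gD³h_f))]
√(gD⁵h_f/L) = √(9.81·0.179⁵·4.17/356) = 0.004595
ε/(3.7D) = 1.04×10^-5; √(3.17ν²L/(gD³h_f)) = 7.98×10^-5
Q = -0.965·0.004595·ln(9.018×10^-5) = 0.04130 m³/s
Check: V = 1.64 m/s, Re = 2.55×10^5, f = 0.01522, h_f = 4.15 m ≈ 4.17 m ✓

Q ≈ 0.0413 m³/s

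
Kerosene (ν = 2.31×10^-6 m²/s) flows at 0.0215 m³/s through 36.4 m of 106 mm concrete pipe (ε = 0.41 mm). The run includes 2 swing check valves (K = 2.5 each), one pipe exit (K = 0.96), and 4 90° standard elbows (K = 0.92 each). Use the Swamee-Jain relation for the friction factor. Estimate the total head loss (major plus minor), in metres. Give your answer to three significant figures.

V = 4Q/(πD²) = 2.436 m/s; V²/2g = 0.3025 m
Re = 1.12×10^5, ε/D = 0.00387 → f = 0.02937 (Swamee-Jain)
Major: h_f = f(L/D)·V²/2g = 0.02937·343.4·0.3025 = 3.052 m
Minor: ΣK = 9.64; h_m = ΣK·V²/2g = 2.916 m
Total H_L = 3.052 + 2.916 = 5.968 m

H_L ≈ 5.97 m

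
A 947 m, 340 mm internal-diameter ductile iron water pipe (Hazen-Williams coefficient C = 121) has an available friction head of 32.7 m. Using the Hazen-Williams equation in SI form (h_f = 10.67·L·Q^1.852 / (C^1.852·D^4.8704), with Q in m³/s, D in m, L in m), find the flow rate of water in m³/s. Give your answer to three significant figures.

Q ≈ 0.321 m³/s

Rearranging: Q = [h_f·C^1.852·D^4.8704 / (10.67·L)]^(1/1.852)
Q = [32.7·121^1.852·0.340^4.8704 / (10.67·947)]^0.540 = 0.3208 m³/s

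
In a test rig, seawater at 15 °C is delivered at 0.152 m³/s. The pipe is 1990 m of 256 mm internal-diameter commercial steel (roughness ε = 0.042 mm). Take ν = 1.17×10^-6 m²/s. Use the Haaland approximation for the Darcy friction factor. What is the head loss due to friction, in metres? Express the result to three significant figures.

V = 4Q/(πD²) = 4·0.152/(π·0.256²) = 2.953 m/s
Re = VD/ν = 2.953·0.256/1.17×10^-6 = 6.46×10^5 → turbulent
ε/D = 0.042/256 = 1.64×10^-4
Haaland: f = 0.01462
h_f = f(L/D)V²/(2g) = 0.01462·(1990/0.256)·2.953²/(2·9.81) = 50.50 m

h_f ≈ 50.5 m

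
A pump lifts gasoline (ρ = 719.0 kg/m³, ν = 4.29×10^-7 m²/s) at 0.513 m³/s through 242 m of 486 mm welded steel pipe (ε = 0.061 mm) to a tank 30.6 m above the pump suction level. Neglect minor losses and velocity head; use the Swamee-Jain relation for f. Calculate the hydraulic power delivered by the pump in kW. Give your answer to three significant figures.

V = 4Q/(πD²) = 2.765 m/s; Re = 3.13×10^6; ε/D = 1.26×10^-4; f = 0.01306
h_f = f(L/D)V²/2g = 2.534 m
Total head H = z + h_f = 30.6 + 2.534 = 33.13 m
P_hyd = ρgQH = 719.0·9.81·0.513·33.13 = 119.9 kW

P_hyd ≈ 120 kW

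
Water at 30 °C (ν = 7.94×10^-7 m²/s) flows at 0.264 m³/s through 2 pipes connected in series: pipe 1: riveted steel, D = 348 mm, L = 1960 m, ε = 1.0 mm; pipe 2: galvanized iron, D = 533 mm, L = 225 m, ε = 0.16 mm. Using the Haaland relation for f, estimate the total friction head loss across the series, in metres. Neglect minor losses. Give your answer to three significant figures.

Pipe 1: V = 2.776 m/s, Re = 1.22×10^6, ε/D = 0.00287, f = 0.02601, h_1 = f(L/D)V²/2g = 57.51 m
Pipe 2: V = 1.183 m/s, Re = 7.94×10^5, ε/D = 3.00×10^-4, f = 0.01575, h_2 = f(L/D)V²/2g = 0.4745 m
Series → Q common, losses add: H = Σh = 57.99 m

H ≈ 58.0 m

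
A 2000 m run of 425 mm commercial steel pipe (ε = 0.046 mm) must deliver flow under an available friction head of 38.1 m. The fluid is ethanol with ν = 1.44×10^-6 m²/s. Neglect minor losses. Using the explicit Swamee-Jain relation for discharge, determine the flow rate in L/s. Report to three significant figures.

Q ≈ 486 L/s

Swamee-Jain (Type II): Q = -0.965·√(gD⁵h_f/L)·ln[ε/(3.7D) + √(3.17ν²L/(gD³h_f))]
√(gD⁵h_f/L) = √(9.81·0.425⁵·38.1/2000) = 0.05090
ε/(3.7D) = 2.93×10^-5; √(3.17ν²L/(gD³h_f)) = 2.14×10^-5
Q = -0.965·0.05090·ln(5.066×10^-5) = 0.4858 m³/s
Check: V = 3.42 m/s, Re = 1.01×10^6, f = 0.01362, h_f = 38.3 m ≈ 38.1 m ✓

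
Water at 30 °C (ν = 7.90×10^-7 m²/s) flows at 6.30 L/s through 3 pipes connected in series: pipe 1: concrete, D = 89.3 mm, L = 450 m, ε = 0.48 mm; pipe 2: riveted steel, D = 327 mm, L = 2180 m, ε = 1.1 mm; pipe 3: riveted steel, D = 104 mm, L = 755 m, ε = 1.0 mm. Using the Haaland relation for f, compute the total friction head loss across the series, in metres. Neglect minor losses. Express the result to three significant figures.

Pipe 1: V = 1.006 m/s, Re = 1.14×10^5, ε/D = 0.00538, f = 0.03182, h_1 = f(L/D)V²/2g = 8.270 m
Pipe 2: V = 0.07502 m/s, Re = 3.11×10^4, ε/D = 0.00336, f = 0.03030, h_2 = f(L/D)V²/2g = 0.05793 m
Pipe 3: V = 0.7416 m/s, Re = 9.76×10^4, ε/D = 0.00962, f = 0.03807, h_3 = f(L/D)V²/2g = 7.747 m
Series → Q common, losses add: H = Σh = 16.07 m

H ≈ 16.1 m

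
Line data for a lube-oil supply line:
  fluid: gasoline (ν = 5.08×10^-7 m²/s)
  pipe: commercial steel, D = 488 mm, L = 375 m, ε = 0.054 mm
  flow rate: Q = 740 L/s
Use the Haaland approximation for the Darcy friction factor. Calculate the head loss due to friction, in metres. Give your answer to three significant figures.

V = 4Q/(πD²) = 4·0.740/(π·0.488²) = 3.956 m/s
Re = VD/ν = 3.956·0.488/5.08×10^-7 = 3.80×10^6 → turbulent
ε/D = 0.054/488 = 1.11×10^-4
Haaland: f = 0.01262
h_f = f(L/D)V²/(2g) = 0.01262·(375/0.488)·3.956²/(2·9.81) = 7.735 m

h_f ≈ 7.74 m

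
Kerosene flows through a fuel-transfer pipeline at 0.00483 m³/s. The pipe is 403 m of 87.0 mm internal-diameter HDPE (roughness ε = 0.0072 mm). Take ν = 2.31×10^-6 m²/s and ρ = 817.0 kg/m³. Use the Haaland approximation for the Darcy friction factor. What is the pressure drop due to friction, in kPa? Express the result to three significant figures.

V = 4Q/(πD²) = 4·0.00483/(π·0.0870²) = 0.8125 m/s
Re = VD/ν = 0.8125·0.0870/2.31×10^-6 = 3.06×10^4 → turbulent
ε/D = 0.0072/87.0 = 8.28×10^-5
Haaland: f = 0.02337
h_f = f(L/D)V²/(2g) = 0.02337·(403/0.0870)·0.8125²/(2·9.81) = 3.643 m
Δp = ρg·h_f = 817.0·9.81·3.643 = 29.20 kPa

Δp ≈ 29.2 kPa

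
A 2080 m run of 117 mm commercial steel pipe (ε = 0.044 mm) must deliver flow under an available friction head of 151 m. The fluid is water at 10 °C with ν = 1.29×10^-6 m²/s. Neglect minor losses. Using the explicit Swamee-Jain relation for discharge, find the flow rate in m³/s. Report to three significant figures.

Q ≈ 0.0331 m³/s

Swamee-Jain (Type II): Q = -0.965·√(gD⁵h_f/L)·ln[ε/(3.7D) + √(3.17ν²L/(gD³h_f))]
√(gD⁵h_f/L) = √(9.81·0.117⁵·151/2080) = 0.003951
ε/(3.7D) = 1.02×10^-4; √(3.17ν²L/(gD³h_f)) = 6.80×10^-5
Q = -0.965·0.003951·ln(1.696×10^-4) = 0.03310 m³/s
Check: V = 3.08 m/s, Re = 2.79×10^5, f = 0.01768, h_f = 152 m ≈ 151 m ✓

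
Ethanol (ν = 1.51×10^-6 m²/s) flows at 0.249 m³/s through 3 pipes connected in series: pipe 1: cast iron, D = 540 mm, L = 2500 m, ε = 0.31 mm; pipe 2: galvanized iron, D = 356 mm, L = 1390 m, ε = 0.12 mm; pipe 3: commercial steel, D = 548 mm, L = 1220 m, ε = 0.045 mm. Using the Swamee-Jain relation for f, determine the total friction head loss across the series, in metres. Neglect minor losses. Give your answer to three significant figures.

H ≈ 27.6 m

Pipe 1: V = 1.087 m/s, Re = 3.89×10^5, ε/D = 5.74×10^-4, f = 0.01845, h_1 = f(L/D)V²/2g = 5.147 m
Pipe 2: V = 2.502 m/s, Re = 5.90×10^5, ε/D = 3.37×10^-4, f = 0.01649, h_2 = f(L/D)V²/2g = 20.54 m
Pipe 3: V = 1.056 m/s, Re = 3.83×10^5, ε/D = 8.21×10^-5, f = 0.01475, h_3 = f(L/D)V²/2g = 1.865 m
Series → Q common, losses add: H = Σh = 27.55 m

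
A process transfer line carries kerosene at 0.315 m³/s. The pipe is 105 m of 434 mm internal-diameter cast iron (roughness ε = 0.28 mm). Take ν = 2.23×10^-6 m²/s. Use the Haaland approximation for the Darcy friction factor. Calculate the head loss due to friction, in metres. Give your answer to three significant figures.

h_f ≈ 1.04 m

V = 4Q/(πD²) = 4·0.315/(π·0.434²) = 2.129 m/s
Re = VD/ν = 2.129·0.434/2.23×10^-6 = 4.14×10^5 → turbulent
ε/D = 0.28/434 = 6.45×10^-4
Haaland: f = 0.01858
h_f = f(L/D)V²/(2g) = 0.01858·(105/0.434)·2.129²/(2·9.81) = 1.039 m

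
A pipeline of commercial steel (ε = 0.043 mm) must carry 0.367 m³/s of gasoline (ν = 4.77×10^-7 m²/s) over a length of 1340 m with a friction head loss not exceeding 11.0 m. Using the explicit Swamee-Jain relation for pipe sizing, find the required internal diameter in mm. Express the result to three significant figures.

D ≈ 447 mm

Swamee-Jain (Type III): D = 0.66·[ε^1.25·(LQ²/(gh_f))^4.75 + ν·Q^9.4·(L/(gh_f))^5.2]^0.04
LQ²/(gh_f) = 1.673; L/(gh_f) = 12.42
Term 1 = ε^1.25·(…)^4.75 = 4.01×10^-5; Term 2 = ν·Q^9.4·(…)^5.2 = 1.89×10^-5
D = 0.66·(4.01×10^-5 + 1.89×10^-5)^0.04 = 0.4471 m = 447 mm
Check: V = 2.34 m/s, Re = 2.19×10^6, f = 0.01275, h_f = 10.6 m ≈ 11.0 m ✓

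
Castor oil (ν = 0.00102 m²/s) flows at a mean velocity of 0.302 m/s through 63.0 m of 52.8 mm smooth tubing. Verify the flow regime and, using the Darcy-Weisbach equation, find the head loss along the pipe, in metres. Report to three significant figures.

h_f ≈ 22.7 m

Re = VD/ν = 0.302·0.05280/0.00102 = 15.6 → laminar (Re < 2300)
f = 64/Re = 4.094
h_f = f(L/D)V²/(2g) = 4.094·(63.0/0.05280)·0.302²/(2·9.81) = 22.71 m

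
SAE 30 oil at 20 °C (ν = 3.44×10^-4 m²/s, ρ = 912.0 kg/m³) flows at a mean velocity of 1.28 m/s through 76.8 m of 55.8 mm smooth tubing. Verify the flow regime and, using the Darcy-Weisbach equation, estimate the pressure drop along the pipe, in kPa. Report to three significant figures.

Re = VD/ν = 1.28·0.05580/3.44×10^-4 = 208 → laminar (Re < 2300)
f = 64/Re = 0.3082
h_f = f(L/D)V²/(2g) = 0.3082·(76.8/0.05580)·1.28²/(2·9.81) = 35.43 m
Δp = ρg·h_f = 912.0·9.81·35.43 = 317.0 kPa

Δp ≈ 317 kPa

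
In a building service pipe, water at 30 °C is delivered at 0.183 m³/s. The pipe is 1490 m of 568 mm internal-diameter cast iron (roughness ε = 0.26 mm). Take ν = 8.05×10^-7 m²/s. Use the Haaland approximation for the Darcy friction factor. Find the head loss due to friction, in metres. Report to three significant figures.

h_f ≈ 1.21 m

V = 4Q/(πD²) = 4·0.183/(π·0.568²) = 0.7222 m/s
Re = VD/ν = 0.7222·0.568/8.05×10^-7 = 5.10×10^5 → turbulent
ε/D = 0.26/568 = 4.58×10^-4
Haaland: f = 0.01729
h_f = f(L/D)V²/(2g) = 0.01729·(1490/0.568)·0.7222²/(2·9.81) = 1.206 m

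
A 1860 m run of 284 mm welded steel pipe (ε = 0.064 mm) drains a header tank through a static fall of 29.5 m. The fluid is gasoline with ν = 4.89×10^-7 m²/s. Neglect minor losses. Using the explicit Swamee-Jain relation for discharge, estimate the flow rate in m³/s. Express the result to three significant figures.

Swamee-Jain (Type II): Q = -0.965·√(gD⁵h_f/L)·ln[ε/(3.7D) + √(3.17ν²L/(gD³h_f))]
√(gD⁵h_f/L) = √(9.81·0.284⁵·29.5/1860) = 0.01695
ε/(3.7D) = 6.09×10^-5; √(3.17ν²L/(gD³h_f)) = 1.46×10^-5
Q = -0.965·0.01695·ln(7.549×10^-5) = 0.1553 m³/s
Check: V = 2.45 m/s, Re = 1.42×10^6, f = 0.01480, h_f = 29.7 m ≈ 29.5 m ✓

Q ≈ 0.155 m³/s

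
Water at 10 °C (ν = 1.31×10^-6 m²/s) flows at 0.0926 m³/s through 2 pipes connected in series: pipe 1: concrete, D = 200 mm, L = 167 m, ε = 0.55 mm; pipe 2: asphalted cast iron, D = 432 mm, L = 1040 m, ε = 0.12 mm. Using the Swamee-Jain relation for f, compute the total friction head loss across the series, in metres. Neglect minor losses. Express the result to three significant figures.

H ≈ 10.5 m

Pipe 1: V = 2.948 m/s, Re = 4.50×10^5, ε/D = 0.00275, f = 0.02598, h_1 = f(L/D)V²/2g = 9.605 m
Pipe 2: V = 0.6318 m/s, Re = 2.08×10^5, ε/D = 2.78×10^-4, f = 0.01757, h_2 = f(L/D)V²/2g = 0.8603 m
Series → Q common, losses add: H = Σh = 10.46 m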